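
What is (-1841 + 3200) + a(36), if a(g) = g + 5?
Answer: 1400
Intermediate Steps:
a(g) = 5 + g
(-1841 + 3200) + a(36) = (-1841 + 3200) + (5 + 36) = 1359 + 41 = 1400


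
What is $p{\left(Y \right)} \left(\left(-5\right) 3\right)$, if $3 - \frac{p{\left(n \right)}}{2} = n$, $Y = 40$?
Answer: $1110$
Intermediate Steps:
$p{\left(n \right)} = 6 - 2 n$
$p{\left(Y \right)} \left(\left(-5\right) 3\right) = \left(6 - 80\right) \left(\left(-5\right) 3\right) = \left(6 - 80\right) \left(-15\right) = \left(-74\right) \left(-15\right) = 1110$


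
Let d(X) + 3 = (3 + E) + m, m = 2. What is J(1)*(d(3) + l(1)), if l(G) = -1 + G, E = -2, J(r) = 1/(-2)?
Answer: 0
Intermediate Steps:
J(r) = -½ (J(r) = 1*(-½) = -½)
d(X) = 0 (d(X) = -3 + ((3 - 2) + 2) = -3 + (1 + 2) = -3 + 3 = 0)
J(1)*(d(3) + l(1)) = -(0 + (-1 + 1))/2 = -(0 + 0)/2 = -½*0 = 0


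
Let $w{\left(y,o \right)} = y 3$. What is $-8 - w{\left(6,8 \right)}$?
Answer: $-26$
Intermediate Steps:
$w{\left(y,o \right)} = 3 y$
$-8 - w{\left(6,8 \right)} = -8 - 3 \cdot 6 = -8 - 18 = -26$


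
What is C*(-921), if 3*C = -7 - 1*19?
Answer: 7982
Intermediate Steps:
C = -26/3 (C = (-7 - 1*19)/3 = (-7 - 19)/3 = (⅓)*(-26) = -26/3 ≈ -8.6667)
C*(-921) = -26/3*(-921) = 7982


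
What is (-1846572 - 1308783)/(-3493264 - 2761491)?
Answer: 631071/1250951 ≈ 0.50447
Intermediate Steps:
(-1846572 - 1308783)/(-3493264 - 2761491) = -3155355/(-6254755) = -3155355*(-1/6254755) = 631071/1250951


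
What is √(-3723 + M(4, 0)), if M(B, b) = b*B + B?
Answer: I*√3719 ≈ 60.984*I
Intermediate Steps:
M(B, b) = B + B*b (M(B, b) = B*b + B = B + B*b)
√(-3723 + M(4, 0)) = √(-3723 + 4*(1 + 0)) = √(-3723 + 4*1) = √(-3723 + 4) = √(-3719) = I*√3719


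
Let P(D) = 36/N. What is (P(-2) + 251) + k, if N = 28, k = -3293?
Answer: -21285/7 ≈ -3040.7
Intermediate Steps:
P(D) = 9/7 (P(D) = 36/28 = 36*(1/28) = 9/7)
(P(-2) + 251) + k = (9/7 + 251) - 3293 = 1766/7 - 3293 = -21285/7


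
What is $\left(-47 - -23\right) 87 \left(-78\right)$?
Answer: $162864$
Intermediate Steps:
$\left(-47 - -23\right) 87 \left(-78\right) = \left(-47 + 23\right) 87 \left(-78\right) = \left(-24\right) 87 \left(-78\right) = \left(-2088\right) \left(-78\right) = 162864$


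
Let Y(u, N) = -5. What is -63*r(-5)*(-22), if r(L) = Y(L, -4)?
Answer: -6930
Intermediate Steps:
r(L) = -5
-63*r(-5)*(-22) = -63*(-5)*(-22) = 315*(-22) = -6930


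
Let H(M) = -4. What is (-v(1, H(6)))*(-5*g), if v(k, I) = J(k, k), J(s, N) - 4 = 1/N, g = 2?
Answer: 50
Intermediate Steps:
J(s, N) = 4 + 1/N
v(k, I) = 4 + 1/k
(-v(1, H(6)))*(-5*g) = (-(4 + 1/1))*(-5*2) = -(4 + 1)*(-10) = -1*5*(-10) = -5*(-10) = 50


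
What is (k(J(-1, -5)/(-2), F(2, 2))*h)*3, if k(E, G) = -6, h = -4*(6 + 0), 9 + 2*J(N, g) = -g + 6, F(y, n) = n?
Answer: 432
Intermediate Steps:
J(N, g) = -3/2 - g/2 (J(N, g) = -9/2 + (-g + 6)/2 = -9/2 + (6 - g)/2 = -9/2 + (3 - g/2) = -3/2 - g/2)
h = -24 (h = -4*6 = -24)
(k(J(-1, -5)/(-2), F(2, 2))*h)*3 = -6*(-24)*3 = 144*3 = 432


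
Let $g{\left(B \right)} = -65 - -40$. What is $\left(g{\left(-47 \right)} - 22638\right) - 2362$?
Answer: $-25025$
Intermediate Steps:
$g{\left(B \right)} = -25$ ($g{\left(B \right)} = -65 + 40 = -25$)
$\left(g{\left(-47 \right)} - 22638\right) - 2362 = \left(-25 - 22638\right) - 2362 = -22663 - 2362 = -25025$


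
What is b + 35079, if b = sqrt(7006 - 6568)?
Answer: 35079 + sqrt(438) ≈ 35100.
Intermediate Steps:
b = sqrt(438) ≈ 20.928
b + 35079 = sqrt(438) + 35079 = 35079 + sqrt(438)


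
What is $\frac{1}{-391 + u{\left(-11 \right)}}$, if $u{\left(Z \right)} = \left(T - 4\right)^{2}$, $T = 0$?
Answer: $- \frac{1}{375} \approx -0.0026667$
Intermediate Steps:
$u{\left(Z \right)} = 16$ ($u{\left(Z \right)} = \left(0 - 4\right)^{2} = \left(-4\right)^{2} = 16$)
$\frac{1}{-391 + u{\left(-11 \right)}} = \frac{1}{-391 + 16} = \frac{1}{-375} = - \frac{1}{375}$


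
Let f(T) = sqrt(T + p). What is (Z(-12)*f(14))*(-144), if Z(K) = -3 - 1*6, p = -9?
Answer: 1296*sqrt(5) ≈ 2897.9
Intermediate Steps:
Z(K) = -9 (Z(K) = -3 - 6 = -9)
f(T) = sqrt(-9 + T) (f(T) = sqrt(T - 9) = sqrt(-9 + T))
(Z(-12)*f(14))*(-144) = -9*sqrt(-9 + 14)*(-144) = -9*sqrt(5)*(-144) = 1296*sqrt(5)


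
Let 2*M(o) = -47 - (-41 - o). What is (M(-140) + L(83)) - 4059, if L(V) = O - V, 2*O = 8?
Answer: -4211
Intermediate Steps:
O = 4 (O = (½)*8 = 4)
L(V) = 4 - V
M(o) = -3 + o/2 (M(o) = (-47 - (-41 - o))/2 = (-47 + (41 + o))/2 = (-6 + o)/2 = -3 + o/2)
(M(-140) + L(83)) - 4059 = ((-3 + (½)*(-140)) + (4 - 1*83)) - 4059 = ((-3 - 70) + (4 - 83)) - 4059 = (-73 - 79) - 4059 = -152 - 4059 = -4211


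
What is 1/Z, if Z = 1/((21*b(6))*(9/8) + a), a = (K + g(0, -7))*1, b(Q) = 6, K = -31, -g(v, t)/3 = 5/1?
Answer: 383/4 ≈ 95.750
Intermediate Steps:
g(v, t) = -15 (g(v, t) = -15/1 = -15)
a = -46 (a = (-31 - 15)*1 = -46*1 = -46)
Z = 4/383 (Z = 1/((21*6)*(9/8) - 46) = 1/(126*(9*(⅛)) - 46) = 1/(126*(9/8) - 46) = 1/(567/4 - 46) = 1/(383/4) = 4/383 ≈ 0.010444)
1/Z = 1/(4/383) = 383/4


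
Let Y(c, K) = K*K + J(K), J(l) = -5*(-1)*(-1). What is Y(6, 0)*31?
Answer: -155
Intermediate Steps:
J(l) = -5 (J(l) = 5*(-1) = -5)
Y(c, K) = -5 + K**2 (Y(c, K) = K*K - 5 = K**2 - 5 = -5 + K**2)
Y(6, 0)*31 = (-5 + 0**2)*31 = (-5 + 0)*31 = -5*31 = -155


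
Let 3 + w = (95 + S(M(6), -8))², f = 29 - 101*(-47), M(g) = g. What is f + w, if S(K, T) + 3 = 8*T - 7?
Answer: 5214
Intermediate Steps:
f = 4776 (f = 29 + 4747 = 4776)
S(K, T) = -10 + 8*T (S(K, T) = -3 + (8*T - 7) = -3 + (-7 + 8*T) = -10 + 8*T)
w = 438 (w = -3 + (95 + (-10 + 8*(-8)))² = -3 + (95 + (-10 - 64))² = -3 + (95 - 74)² = -3 + 21² = -3 + 441 = 438)
f + w = 4776 + 438 = 5214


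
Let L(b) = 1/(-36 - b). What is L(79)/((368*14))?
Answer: -1/592480 ≈ -1.6878e-6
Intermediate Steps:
L(79)/((368*14)) = (-1/(36 + 79))/((368*14)) = -1/115/5152 = -1*1/115*(1/5152) = -1/115*1/5152 = -1/592480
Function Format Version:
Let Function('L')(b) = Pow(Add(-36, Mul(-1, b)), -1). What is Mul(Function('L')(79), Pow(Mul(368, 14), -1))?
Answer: Rational(-1, 592480) ≈ -1.6878e-6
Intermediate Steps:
Mul(Function('L')(79), Pow(Mul(368, 14), -1)) = Mul(Mul(-1, Pow(Add(36, 79), -1)), Pow(Mul(368, 14), -1)) = Mul(Mul(-1, Pow(115, -1)), Pow(5152, -1)) = Mul(Mul(-1, Rational(1, 115)), Rational(1, 5152)) = Mul(Rational(-1, 115), Rational(1, 5152)) = Rational(-1, 592480)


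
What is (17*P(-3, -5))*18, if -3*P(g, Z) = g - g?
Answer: 0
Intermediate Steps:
P(g, Z) = 0 (P(g, Z) = -(g - g)/3 = -1/3*0 = 0)
(17*P(-3, -5))*18 = (17*0)*18 = 0*18 = 0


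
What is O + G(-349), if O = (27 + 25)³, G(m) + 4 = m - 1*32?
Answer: 140223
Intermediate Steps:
G(m) = -36 + m (G(m) = -4 + (m - 1*32) = -4 + (m - 32) = -4 + (-32 + m) = -36 + m)
O = 140608 (O = 52³ = 140608)
O + G(-349) = 140608 + (-36 - 349) = 140608 - 385 = 140223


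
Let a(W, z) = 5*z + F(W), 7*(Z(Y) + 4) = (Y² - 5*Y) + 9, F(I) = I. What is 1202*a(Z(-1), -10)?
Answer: -436326/7 ≈ -62332.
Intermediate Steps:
Z(Y) = -19/7 - 5*Y/7 + Y²/7 (Z(Y) = -4 + ((Y² - 5*Y) + 9)/7 = -4 + (9 + Y² - 5*Y)/7 = -4 + (9/7 - 5*Y/7 + Y²/7) = -19/7 - 5*Y/7 + Y²/7)
a(W, z) = W + 5*z (a(W, z) = 5*z + W = W + 5*z)
1202*a(Z(-1), -10) = 1202*((-19/7 - 5/7*(-1) + (⅐)*(-1)²) + 5*(-10)) = 1202*((-19/7 + 5/7 + (⅐)*1) - 50) = 1202*((-19/7 + 5/7 + ⅐) - 50) = 1202*(-13/7 - 50) = 1202*(-363/7) = -436326/7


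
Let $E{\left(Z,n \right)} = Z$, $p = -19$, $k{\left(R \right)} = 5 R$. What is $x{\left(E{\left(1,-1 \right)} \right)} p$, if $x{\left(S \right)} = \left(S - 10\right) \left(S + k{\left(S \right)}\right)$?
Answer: $1026$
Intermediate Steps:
$x{\left(S \right)} = 6 S \left(-10 + S\right)$ ($x{\left(S \right)} = \left(S - 10\right) \left(S + 5 S\right) = \left(-10 + S\right) 6 S = 6 S \left(-10 + S\right)$)
$x{\left(E{\left(1,-1 \right)} \right)} p = 6 \cdot 1 \left(-10 + 1\right) \left(-19\right) = 6 \cdot 1 \left(-9\right) \left(-19\right) = \left(-54\right) \left(-19\right) = 1026$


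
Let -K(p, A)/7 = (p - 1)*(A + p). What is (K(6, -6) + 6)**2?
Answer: 36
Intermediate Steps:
K(p, A) = -7*(-1 + p)*(A + p) (K(p, A) = -7*(p - 1)*(A + p) = -7*(-1 + p)*(A + p))
(K(6, -6) + 6)**2 = ((-7*6**2 + 7*(-6) + 7*6 - 7*(-6)*6) + 6)**2 = ((-7*36 - 42 + 42 + 252) + 6)**2 = ((-252 - 42 + 42 + 252) + 6)**2 = (0 + 6)**2 = 6**2 = 36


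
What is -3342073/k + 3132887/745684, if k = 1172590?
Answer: 590730802199/437190800780 ≈ 1.3512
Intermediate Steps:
-3342073/k + 3132887/745684 = -3342073/1172590 + 3132887/745684 = 590730802199/437190800780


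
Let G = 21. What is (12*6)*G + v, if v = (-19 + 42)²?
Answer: 2041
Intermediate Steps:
v = 529 (v = 23² = 529)
(12*6)*G + v = (12*6)*21 + 529 = 72*21 + 529 = 1512 + 529 = 2041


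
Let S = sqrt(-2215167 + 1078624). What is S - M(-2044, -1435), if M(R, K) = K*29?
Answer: 41615 + I*sqrt(1136543) ≈ 41615.0 + 1066.1*I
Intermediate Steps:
M(R, K) = 29*K
S = I*sqrt(1136543) (S = sqrt(-1136543) = I*sqrt(1136543) ≈ 1066.1*I)
S - M(-2044, -1435) = I*sqrt(1136543) - 29*(-1435) = I*sqrt(1136543) - 1*(-41615) = I*sqrt(1136543) + 41615 = 41615 + I*sqrt(1136543)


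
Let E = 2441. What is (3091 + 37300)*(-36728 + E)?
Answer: -1384886217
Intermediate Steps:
(3091 + 37300)*(-36728 + E) = (3091 + 37300)*(-36728 + 2441) = 40391*(-34287) = -1384886217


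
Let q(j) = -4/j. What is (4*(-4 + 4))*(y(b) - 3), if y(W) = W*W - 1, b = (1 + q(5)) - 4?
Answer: 0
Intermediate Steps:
b = -19/5 (b = (1 - 4/5) - 4 = (1 - 4*⅕) - 4 = (1 - ⅘) - 4 = ⅕ - 4 = -19/5 ≈ -3.8000)
y(W) = -1 + W² (y(W) = W² - 1 = -1 + W²)
(4*(-4 + 4))*(y(b) - 3) = (4*(-4 + 4))*((-1 + (-19/5)²) - 3) = (4*0)*((-1 + 361/25) - 3) = 0*(336/25 - 3) = 0*(261/25) = 0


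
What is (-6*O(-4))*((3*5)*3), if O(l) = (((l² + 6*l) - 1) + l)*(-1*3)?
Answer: -10530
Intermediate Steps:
O(l) = 3 - 21*l - 3*l² (O(l) = ((-1 + l² + 6*l) + l)*(-3) = (-1 + l² + 7*l)*(-3) = 3 - 21*l - 3*l²)
(-6*O(-4))*((3*5)*3) = (-6*(3 - 21*(-4) - 3*(-4)²))*((3*5)*3) = (-6*(3 + 84 - 3*16))*(15*3) = -6*(3 + 84 - 48)*45 = -6*39*45 = -234*45 = -10530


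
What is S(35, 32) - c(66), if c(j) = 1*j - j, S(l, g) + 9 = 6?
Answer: -3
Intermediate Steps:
S(l, g) = -3 (S(l, g) = -9 + 6 = -3)
c(j) = 0 (c(j) = j - j = 0)
S(35, 32) - c(66) = -3 - 1*0 = -3 + 0 = -3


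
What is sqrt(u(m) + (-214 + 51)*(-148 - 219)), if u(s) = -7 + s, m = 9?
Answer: 51*sqrt(23) ≈ 244.59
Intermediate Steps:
sqrt(u(m) + (-214 + 51)*(-148 - 219)) = sqrt((-7 + 9) + (-214 + 51)*(-148 - 219)) = sqrt(2 - 163*(-367)) = sqrt(2 + 59821) = sqrt(59823) = 51*sqrt(23)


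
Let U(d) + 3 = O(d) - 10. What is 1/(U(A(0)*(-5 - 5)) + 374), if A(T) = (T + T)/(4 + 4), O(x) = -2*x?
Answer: 1/361 ≈ 0.0027701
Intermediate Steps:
A(T) = T/4 (A(T) = (2*T)/8 = (2*T)*(⅛) = T/4)
U(d) = -13 - 2*d (U(d) = -3 + (-2*d - 10) = -3 + (-10 - 2*d) = -13 - 2*d)
1/(U(A(0)*(-5 - 5)) + 374) = 1/((-13 - 2*(¼)*0*(-5 - 5)) + 374) = 1/((-13 - 0*(-10)) + 374) = 1/((-13 - 2*0) + 374) = 1/((-13 + 0) + 374) = 1/(-13 + 374) = 1/361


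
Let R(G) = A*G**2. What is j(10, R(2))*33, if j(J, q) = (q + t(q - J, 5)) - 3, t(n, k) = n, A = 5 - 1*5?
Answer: -429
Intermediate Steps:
A = 0 (A = 5 - 5 = 0)
R(G) = 0 (R(G) = 0*G**2 = 0)
j(J, q) = -3 - J + 2*q (j(J, q) = (q + (q - J)) - 3 = (-J + 2*q) - 3 = -3 - J + 2*q)
j(10, R(2))*33 = (-3 - 1*10 + 2*0)*33 = (-3 - 10 + 0)*33 = -13*33 = -429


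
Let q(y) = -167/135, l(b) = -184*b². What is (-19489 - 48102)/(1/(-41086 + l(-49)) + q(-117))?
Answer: 176243397318/3225577 ≈ 54639.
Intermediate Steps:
q(y) = -167/135 (q(y) = -167*1/135 = -167/135)
(-19489 - 48102)/(1/(-41086 + l(-49)) + q(-117)) = (-19489 - 48102)/(1/(-41086 - 184*(-49)²) - 167/135) = -67591/(1/(-41086 - 184*2401) - 167/135) = -67591/(1/(-41086 - 441784) - 167/135) = -67591/(1/(-482870) - 167/135) = -67591/(-1/482870 - 167/135) = -67591/(-3225577/2607498) = -67591*(-2607498/3225577) = 176243397318/3225577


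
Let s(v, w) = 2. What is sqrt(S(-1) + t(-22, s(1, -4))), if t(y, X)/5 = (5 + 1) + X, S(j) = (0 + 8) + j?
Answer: sqrt(47) ≈ 6.8557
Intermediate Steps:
S(j) = 8 + j
t(y, X) = 30 + 5*X (t(y, X) = 5*((5 + 1) + X) = 5*(6 + X) = 30 + 5*X)
sqrt(S(-1) + t(-22, s(1, -4))) = sqrt((8 - 1) + (30 + 5*2)) = sqrt(7 + (30 + 10)) = sqrt(7 + 40) = sqrt(47)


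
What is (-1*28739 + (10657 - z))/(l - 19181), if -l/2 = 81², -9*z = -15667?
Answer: 178405/290727 ≈ 0.61365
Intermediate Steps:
z = 15667/9 (z = -⅑*(-15667) = 15667/9 ≈ 1740.8)
l = -13122 (l = -2*81² = -2*6561 = -13122)
(-1*28739 + (10657 - z))/(l - 19181) = (-1*28739 + (10657 - 1*15667/9))/(-13122 - 19181) = (-28739 + (10657 - 15667/9))/(-32303) = (-28739 + 80246/9)*(-1/32303) = -178405/9*(-1/32303) = 178405/290727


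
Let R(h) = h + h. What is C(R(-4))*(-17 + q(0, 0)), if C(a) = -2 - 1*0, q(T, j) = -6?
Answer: 46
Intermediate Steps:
R(h) = 2*h
C(a) = -2 (C(a) = -2 + 0 = -2)
C(R(-4))*(-17 + q(0, 0)) = -2*(-17 - 6) = -2*(-23) = 46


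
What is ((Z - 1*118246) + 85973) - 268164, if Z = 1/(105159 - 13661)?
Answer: -27489384625/91498 ≈ -3.0044e+5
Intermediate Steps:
Z = 1/91498 ≈ 1.0929e-5
((Z - 1*118246) + 85973) - 268164 = ((1/91498 - 1*118246) + 85973) - 268164 = ((1/91498 - 118246) + 85973) - 268164 = (-10819272507/91498 + 85973) - 268164 = -2952914953/91498 - 268164 = -27489384625/91498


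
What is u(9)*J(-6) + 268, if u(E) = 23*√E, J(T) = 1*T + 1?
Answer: -77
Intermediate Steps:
J(T) = 1 + T (J(T) = T + 1 = 1 + T)
u(9)*J(-6) + 268 = (23*√9)*(1 - 6) + 268 = (23*3)*(-5) + 268 = 69*(-5) + 268 = -345 + 268 = -77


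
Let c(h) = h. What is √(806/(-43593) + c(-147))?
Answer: I*√279386534361/43593 ≈ 12.125*I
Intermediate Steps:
√(806/(-43593) + c(-147)) = √(806/(-43593) - 147) = √(806*(-1/43593) - 147) = √(-806/43593 - 147) = √(-6408977/43593) = I*√279386534361/43593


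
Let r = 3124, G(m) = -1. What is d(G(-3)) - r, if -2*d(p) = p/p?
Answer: -6249/2 ≈ -3124.5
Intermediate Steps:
d(p) = -1/2 (d(p) = -p/(2*p) = -1/2*1 = -1/2)
d(G(-3)) - r = -1/2 - 1*3124 = -1/2 - 3124 = -6249/2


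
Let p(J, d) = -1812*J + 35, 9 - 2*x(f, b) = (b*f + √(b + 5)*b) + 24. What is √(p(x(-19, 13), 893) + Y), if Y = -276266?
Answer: 3*√(-54047 + 3926*√2) ≈ 660.65*I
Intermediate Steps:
x(f, b) = -15/2 - b*f/2 - b*√(5 + b)/2 (x(f, b) = 9/2 - ((b*f + √(b + 5)*b) + 24)/2 = 9/2 - ((b*f + √(5 + b)*b) + 24)/2 = 9/2 - ((b*f + b*√(5 + b)) + 24)/2 = 9/2 - (24 + b*f + b*√(5 + b))/2 = 9/2 + (-12 - b*f/2 - b*√(5 + b)/2) = -15/2 - b*f/2 - b*√(5 + b)/2)
p(J, d) = 35 - 1812*J
√(p(x(-19, 13), 893) + Y) = √((35 - 1812*(-15/2 - ½*13*(-19) - ½*13*√(5 + 13))) - 276266) = √((35 - 1812*(-15/2 + 247/2 - ½*13*√18)) - 276266) = √((35 - 1812*(-15/2 + 247/2 - ½*13*3*√2)) - 276266) = √((35 - 1812*(-15/2 + 247/2 - 39*√2/2)) - 276266) = √((35 - 1812*(116 - 39*√2/2)) - 276266) = √((35 + (-210192 + 35334*√2)) - 276266) = √((-210157 + 35334*√2) - 276266) = √(-486423 + 35334*√2)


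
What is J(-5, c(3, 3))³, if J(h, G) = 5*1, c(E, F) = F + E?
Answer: 125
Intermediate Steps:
c(E, F) = E + F
J(h, G) = 5
J(-5, c(3, 3))³ = 5³ = 125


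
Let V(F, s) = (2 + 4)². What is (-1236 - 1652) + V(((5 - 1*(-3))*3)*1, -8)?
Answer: -2852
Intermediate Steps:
V(F, s) = 36 (V(F, s) = 6² = 36)
(-1236 - 1652) + V(((5 - 1*(-3))*3)*1, -8) = (-1236 - 1652) + 36 = -2888 + 36 = -2852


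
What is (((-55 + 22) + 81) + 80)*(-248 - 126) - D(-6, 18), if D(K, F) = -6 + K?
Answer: -47860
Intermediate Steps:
(((-55 + 22) + 81) + 80)*(-248 - 126) - D(-6, 18) = (((-55 + 22) + 81) + 80)*(-248 - 126) - (-6 - 6) = ((-33 + 81) + 80)*(-374) - 1*(-12) = (48 + 80)*(-374) + 12 = 128*(-374) + 12 = -47872 + 12 = -47860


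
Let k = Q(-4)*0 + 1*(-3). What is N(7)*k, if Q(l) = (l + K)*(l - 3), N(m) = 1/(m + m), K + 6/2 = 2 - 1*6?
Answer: -3/14 ≈ -0.21429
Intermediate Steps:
K = -7 (K = -3 + (2 - 1*6) = -3 + (2 - 6) = -3 - 4 = -7)
N(m) = 1/(2*m)
Q(l) = (-7 + l)*(-3 + l) (Q(l) = (l - 7)*(l - 3) = (-7 + l)*(-3 + l))
k = -3 (k = (21 + (-4)² - 10*(-4))*0 + 1*(-3) = (21 + 16 + 40)*0 - 3 = 77*0 - 3 = 0 - 3 = -3)
N(7)*k = ((½)/7)*(-3) = ((½)*(⅐))*(-3) = (1/14)*(-3) = -3/14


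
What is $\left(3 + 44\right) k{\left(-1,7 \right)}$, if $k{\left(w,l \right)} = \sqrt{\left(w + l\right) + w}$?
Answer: $47 \sqrt{5} \approx 105.1$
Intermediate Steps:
$k{\left(w,l \right)} = \sqrt{l + 2 w}$ ($k{\left(w,l \right)} = \sqrt{\left(l + w\right) + w} = \sqrt{l + 2 w}$)
$\left(3 + 44\right) k{\left(-1,7 \right)} = \left(3 + 44\right) \sqrt{7 + 2 \left(-1\right)} = 47 \sqrt{7 - 2} = 47 \sqrt{5}$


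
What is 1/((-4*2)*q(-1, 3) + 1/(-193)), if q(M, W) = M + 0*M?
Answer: 193/1543 ≈ 0.12508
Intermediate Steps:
q(M, W) = M (q(M, W) = M + 0 = M)
1/((-4*2)*q(-1, 3) + 1/(-193)) = 1/(-4*2*(-1) + 1/(-193)) = 1/(-8*(-1) - 1/193) = 1/(8 - 1/193) = 1/(1543/193) = 193/1543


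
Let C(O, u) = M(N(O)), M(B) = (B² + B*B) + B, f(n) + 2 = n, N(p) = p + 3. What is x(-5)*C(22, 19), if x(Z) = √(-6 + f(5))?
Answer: 1275*I*√3 ≈ 2208.4*I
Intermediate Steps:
N(p) = 3 + p
f(n) = -2 + n
M(B) = B + 2*B² (M(B) = (B² + B²) + B = 2*B² + B = B + 2*B²)
C(O, u) = (3 + O)*(7 + 2*O) (C(O, u) = (3 + O)*(1 + 2*(3 + O)) = (3 + O)*(1 + (6 + 2*O)) = (3 + O)*(7 + 2*O))
x(Z) = I*√3 (x(Z) = √(-6 + (-2 + 5)) = √(-6 + 3) = √(-3) = I*√3)
x(-5)*C(22, 19) = (I*√3)*((3 + 22)*(7 + 2*22)) = (I*√3)*(25*(7 + 44)) = (I*√3)*(25*51) = (I*√3)*1275 = 1275*I*√3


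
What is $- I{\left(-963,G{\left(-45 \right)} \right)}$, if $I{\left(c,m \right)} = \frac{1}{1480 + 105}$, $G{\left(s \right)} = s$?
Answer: $- \frac{1}{1585} \approx -0.00063092$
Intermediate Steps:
$I{\left(c,m \right)} = \frac{1}{1585}$
$- I{\left(-963,G{\left(-45 \right)} \right)} = \left(-1\right) \frac{1}{1585} = - \frac{1}{1585}$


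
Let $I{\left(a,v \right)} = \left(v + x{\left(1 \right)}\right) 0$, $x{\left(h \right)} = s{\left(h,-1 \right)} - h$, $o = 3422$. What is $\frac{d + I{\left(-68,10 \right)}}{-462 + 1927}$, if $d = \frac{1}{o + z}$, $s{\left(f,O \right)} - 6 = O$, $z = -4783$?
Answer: $- \frac{1}{1993865} \approx -5.0154 \cdot 10^{-7}$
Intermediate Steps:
$s{\left(f,O \right)} = 6 + O$
$x{\left(h \right)} = 5 - h$ ($x{\left(h \right)} = \left(6 - 1\right) - h = 5 - h$)
$I{\left(a,v \right)} = 0$ ($I{\left(a,v \right)} = \left(v + \left(5 - 1\right)\right) 0 = \left(v + 4\right) 0 = \left(4 + v\right) 0 = 0$)
$d = - \frac{1}{1361}$ ($d = \frac{1}{3422 - 4783} = \frac{1}{-1361} = - \frac{1}{1361} \approx -0.00073475$)
$\frac{d + I{\left(-68,10 \right)}}{-462 + 1927} = \frac{- \frac{1}{1361} + 0}{-462 + 1927} = - \frac{1}{1361 \cdot 1465} = \left(- \frac{1}{1361}\right) \frac{1}{1465} = - \frac{1}{1993865}$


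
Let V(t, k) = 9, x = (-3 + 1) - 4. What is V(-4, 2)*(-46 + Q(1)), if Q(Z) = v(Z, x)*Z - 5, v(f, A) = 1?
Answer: -450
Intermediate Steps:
x = -6 (x = -2 - 4 = -6)
Q(Z) = -5 + Z (Q(Z) = 1*Z - 5 = Z - 5 = -5 + Z)
V(-4, 2)*(-46 + Q(1)) = 9*(-46 + (-5 + 1)) = 9*(-46 - 4) = 9*(-50) = -450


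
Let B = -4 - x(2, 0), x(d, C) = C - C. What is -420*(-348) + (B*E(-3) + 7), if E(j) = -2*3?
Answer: 146191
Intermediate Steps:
E(j) = -6
x(d, C) = 0
B = -4 (B = -4 - 1*0 = -4 + 0 = -4)
-420*(-348) + (B*E(-3) + 7) = -420*(-348) + (-4*(-6) + 7) = 146160 + (24 + 7) = 146160 + 31 = 146191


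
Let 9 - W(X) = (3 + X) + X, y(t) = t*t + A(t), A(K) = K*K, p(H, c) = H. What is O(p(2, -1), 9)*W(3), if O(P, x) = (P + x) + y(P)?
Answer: 0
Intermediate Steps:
A(K) = K²
y(t) = 2*t² (y(t) = t*t + t² = t² + t² = 2*t²)
O(P, x) = P + x + 2*P² (O(P, x) = (P + x) + 2*P² = P + x + 2*P²)
W(X) = 6 - 2*X (W(X) = 9 - ((3 + X) + X) = 9 - (3 + 2*X) = 9 + (-3 - 2*X) = 6 - 2*X)
O(p(2, -1), 9)*W(3) = (2 + 9 + 2*2²)*(6 - 2*3) = (2 + 9 + 2*4)*(6 - 6) = (2 + 9 + 8)*0 = 19*0 = 0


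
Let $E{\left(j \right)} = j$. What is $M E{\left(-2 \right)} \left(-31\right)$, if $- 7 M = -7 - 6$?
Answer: $\frac{806}{7} \approx 115.14$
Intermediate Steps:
$M = \frac{13}{7}$ ($M = - \frac{-7 - 6}{7} = \left(- \frac{1}{7}\right) \left(-13\right) = \frac{13}{7} \approx 1.8571$)
$M E{\left(-2 \right)} \left(-31\right) = \frac{13}{7} \left(-2\right) \left(-31\right) = \left(- \frac{26}{7}\right) \left(-31\right) = \frac{806}{7}$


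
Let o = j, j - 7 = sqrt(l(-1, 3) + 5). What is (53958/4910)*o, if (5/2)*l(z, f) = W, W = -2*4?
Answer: 188853/2455 + 80937*sqrt(5)/12275 ≈ 91.670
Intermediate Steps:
W = -8
l(z, f) = -16/5 (l(z, f) = (2/5)*(-8) = -16/5)
j = 7 + 3*sqrt(5)/5 (j = 7 + sqrt(-16/5 + 5) = 7 + sqrt(9/5) = 7 + 3*sqrt(5)/5 ≈ 8.3416)
o = 7 + 3*sqrt(5)/5 ≈ 8.3416
(53958/4910)*o = (53958/4910)*(7 + 3*sqrt(5)/5) = (53958*(1/4910))*(7 + 3*sqrt(5)/5) = 26979*(7 + 3*sqrt(5)/5)/2455 = 188853/2455 + 80937*sqrt(5)/12275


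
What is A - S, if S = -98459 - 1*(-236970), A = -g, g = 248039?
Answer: -386550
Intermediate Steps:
A = -248039 (A = -1*248039 = -248039)
S = 138511 (S = -98459 + 236970 = 138511)
A - S = -248039 - 1*138511 = -248039 - 138511 = -386550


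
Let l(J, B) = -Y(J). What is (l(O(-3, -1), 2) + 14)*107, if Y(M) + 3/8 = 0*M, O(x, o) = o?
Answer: 12305/8 ≈ 1538.1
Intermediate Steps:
Y(M) = -3/8 (Y(M) = -3/8 + 0*M = -3/8 + 0 = -3/8)
l(J, B) = 3/8 (l(J, B) = -1*(-3/8) = 3/8)
(l(O(-3, -1), 2) + 14)*107 = (3/8 + 14)*107 = (115/8)*107 = 12305/8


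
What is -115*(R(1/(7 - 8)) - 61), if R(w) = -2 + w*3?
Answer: 7590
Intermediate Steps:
R(w) = -2 + 3*w
-115*(R(1/(7 - 8)) - 61) = -115*((-2 + 3/(7 - 8)) - 61) = -115*((-2 + 3/(-1)) - 61) = -115*((-2 + 3*(-1)) - 61) = -115*((-2 - 3) - 61) = -115*(-5 - 61) = -115*(-66) = 7590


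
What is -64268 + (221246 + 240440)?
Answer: 397418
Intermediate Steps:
-64268 + (221246 + 240440) = -64268 + 461686 = 397418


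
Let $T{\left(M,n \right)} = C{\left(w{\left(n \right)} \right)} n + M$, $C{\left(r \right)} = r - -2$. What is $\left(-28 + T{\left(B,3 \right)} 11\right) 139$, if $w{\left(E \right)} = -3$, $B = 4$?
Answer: $-2363$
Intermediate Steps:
$C{\left(r \right)} = 2 + r$ ($C{\left(r \right)} = r + 2 = 2 + r$)
$T{\left(M,n \right)} = M - n$ ($T{\left(M,n \right)} = \left(2 - 3\right) n + M = - n + M = M - n$)
$\left(-28 + T{\left(B,3 \right)} 11\right) 139 = \left(-28 + \left(4 - 3\right) 11\right) 139 = \left(-28 + 1 \cdot 11\right) 139 = \left(-28 + 11\right) 139 = \left(-17\right) 139 = -2363$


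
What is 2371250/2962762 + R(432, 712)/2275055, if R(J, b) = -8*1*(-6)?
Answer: 2697433190663/3370223250955 ≈ 0.80037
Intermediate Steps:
R(J, b) = 48 (R(J, b) = -8*(-6) = 48)
2371250/2962762 + R(432, 712)/2275055 = 2371250/2962762 + 48/2275055 = 2371250*(1/2962762) + 48*(1/2275055) = 1185625/1481381 + 48/2275055 = 2697433190663/3370223250955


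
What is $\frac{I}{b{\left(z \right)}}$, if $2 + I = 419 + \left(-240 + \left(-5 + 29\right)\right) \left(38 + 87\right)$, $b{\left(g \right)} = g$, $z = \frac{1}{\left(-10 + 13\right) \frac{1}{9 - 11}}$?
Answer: $\frac{79749}{2} \approx 39875.0$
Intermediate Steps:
$z = - \frac{2}{3}$ ($z = \frac{1}{3 \frac{1}{-2}} = \frac{1}{3 \left(- \frac{1}{2}\right)} = \frac{1}{- \frac{3}{2}} = - \frac{2}{3} \approx -0.66667$)
$I = -26583$ ($I = -2 + \left(419 + \left(-240 + \left(-5 + 29\right)\right) \left(38 + 87\right)\right) = -2 + \left(419 + \left(-240 + 24\right) 125\right) = -2 + \left(419 - 27000\right) = -2 - 26581 = -26583$)
$\frac{I}{b{\left(z \right)}} = - \frac{26583}{- \frac{2}{3}} = \left(-26583\right) \left(- \frac{3}{2}\right) = \frac{79749}{2}$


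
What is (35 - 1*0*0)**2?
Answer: 1225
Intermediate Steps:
(35 - 1*0*0)**2 = (35 + 0*0)**2 = (35 + 0)**2 = 35**2 = 1225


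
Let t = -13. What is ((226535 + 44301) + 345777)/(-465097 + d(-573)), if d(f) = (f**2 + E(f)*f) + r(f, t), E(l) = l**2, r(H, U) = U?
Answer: -616613/188269298 ≈ -0.0032752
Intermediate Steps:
d(f) = -13 + f**2 + f**3 (d(f) = (f**2 + f**2*f) - 13 = (f**2 + f**3) - 13 = -13 + f**2 + f**3)
((226535 + 44301) + 345777)/(-465097 + d(-573)) = ((226535 + 44301) + 345777)/(-465097 + (-13 + (-573)**2 + (-573)**3)) = (270836 + 345777)/(-465097 + (-13 + 328329 - 188132517)) = 616613/(-465097 - 187804201) = 616613/(-188269298) = 616613*(-1/188269298) = -616613/188269298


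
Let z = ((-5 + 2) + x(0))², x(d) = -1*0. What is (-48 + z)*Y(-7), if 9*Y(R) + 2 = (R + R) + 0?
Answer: 208/3 ≈ 69.333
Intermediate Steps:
x(d) = 0
Y(R) = -2/9 + 2*R/9 (Y(R) = -2/9 + ((R + R) + 0)/9 = -2/9 + (2*R + 0)/9 = -2/9 + (2*R)/9 = -2/9 + 2*R/9)
z = 9 (z = ((-5 + 2) + 0)² = (-3 + 0)² = (-3)² = 9)
(-48 + z)*Y(-7) = (-48 + 9)*(-2/9 + (2/9)*(-7)) = -39*(-2/9 - 14/9) = -39*(-16/9) = 208/3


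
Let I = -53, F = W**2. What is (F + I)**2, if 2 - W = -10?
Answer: 8281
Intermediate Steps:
W = 12 (W = 2 - 1*(-10) = 2 + 10 = 12)
F = 144 (F = 12**2 = 144)
(F + I)**2 = (144 - 53)**2 = 91**2 = 8281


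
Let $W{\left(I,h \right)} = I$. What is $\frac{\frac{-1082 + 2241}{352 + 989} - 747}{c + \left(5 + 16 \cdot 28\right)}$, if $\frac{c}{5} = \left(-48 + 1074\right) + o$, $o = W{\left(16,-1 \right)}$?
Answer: $- \frac{1000568}{7594083} \approx -0.13176$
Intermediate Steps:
$o = 16$
$c = 5210$ ($c = 5 \left(\left(-48 + 1074\right) + 16\right) = 5 \left(1026 + 16\right) = 5 \cdot 1042 = 5210$)
$\frac{\frac{-1082 + 2241}{352 + 989} - 747}{c + \left(5 + 16 \cdot 28\right)} = \frac{\frac{-1082 + 2241}{352 + 989} - 747}{5210 + \left(5 + 16 \cdot 28\right)} = \frac{\frac{1159}{1341} - 747}{5210 + \left(5 + 448\right)} = \frac{1159 \cdot \frac{1}{1341} - 747}{5210 + 453} = \frac{\frac{1159}{1341} - 747}{5663} = \left(- \frac{1000568}{1341}\right) \frac{1}{5663} = - \frac{1000568}{7594083}$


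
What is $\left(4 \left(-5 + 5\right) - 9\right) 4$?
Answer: $-36$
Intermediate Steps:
$\left(4 \left(-5 + 5\right) - 9\right) 4 = \left(4 \cdot 0 - 9\right) 4 = \left(0 - 9\right) 4 = \left(-9\right) 4 = -36$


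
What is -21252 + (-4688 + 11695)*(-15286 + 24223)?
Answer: 62600307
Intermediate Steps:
-21252 + (-4688 + 11695)*(-15286 + 24223) = -21252 + 7007*8937 = -21252 + 62621559 = 62600307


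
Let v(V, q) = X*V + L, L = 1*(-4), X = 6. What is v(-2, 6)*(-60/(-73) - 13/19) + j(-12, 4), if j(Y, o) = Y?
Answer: -19700/1387 ≈ -14.203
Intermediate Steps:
L = -4
v(V, q) = -4 + 6*V (v(V, q) = 6*V - 4 = -4 + 6*V)
v(-2, 6)*(-60/(-73) - 13/19) + j(-12, 4) = (-4 + 6*(-2))*(-60/(-73) - 13/19) - 12 = (-4 - 12)*(-60*(-1/73) - 13*1/19) - 12 = -16*(60/73 - 13/19) - 12 = -16*191/1387 - 12 = -3056/1387 - 12 = -19700/1387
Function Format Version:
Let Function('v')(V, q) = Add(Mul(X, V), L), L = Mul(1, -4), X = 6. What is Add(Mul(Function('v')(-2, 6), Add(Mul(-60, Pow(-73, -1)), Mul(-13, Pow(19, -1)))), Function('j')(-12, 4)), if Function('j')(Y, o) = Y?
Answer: Rational(-19700, 1387) ≈ -14.203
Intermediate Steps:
L = -4
Function('v')(V, q) = Add(-4, Mul(6, V)) (Function('v')(V, q) = Add(Mul(6, V), -4) = Add(-4, Mul(6, V)))
Add(Mul(Function('v')(-2, 6), Add(Mul(-60, Pow(-73, -1)), Mul(-13, Pow(19, -1)))), Function('j')(-12, 4)) = Add(Mul(Add(-4, Mul(6, -2)), Add(Mul(-60, Pow(-73, -1)), Mul(-13, Pow(19, -1)))), -12) = Add(Mul(Add(-4, -12), Add(Mul(-60, Rational(-1, 73)), Mul(-13, Rational(1, 19)))), -12) = Add(Mul(-16, Add(Rational(60, 73), Rational(-13, 19))), -12) = Add(Mul(-16, Rational(191, 1387)), -12) = Add(Rational(-3056, 1387), -12) = Rational(-19700, 1387)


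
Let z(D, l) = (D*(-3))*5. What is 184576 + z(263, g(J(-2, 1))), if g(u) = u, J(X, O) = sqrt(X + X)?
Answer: 180631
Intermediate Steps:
J(X, O) = sqrt(2)*sqrt(X) (J(X, O) = sqrt(2*X) = sqrt(2)*sqrt(X))
z(D, l) = -15*D (z(D, l) = -3*D*5 = -15*D)
184576 + z(263, g(J(-2, 1))) = 184576 - 15*263 = 184576 - 3945 = 180631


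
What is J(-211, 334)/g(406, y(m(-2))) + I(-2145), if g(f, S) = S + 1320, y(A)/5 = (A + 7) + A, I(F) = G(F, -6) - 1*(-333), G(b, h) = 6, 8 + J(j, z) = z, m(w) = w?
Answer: 452891/1335 ≈ 339.24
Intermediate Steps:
J(j, z) = -8 + z
I(F) = 339 (I(F) = 6 - 1*(-333) = 6 + 333 = 339)
y(A) = 35 + 10*A (y(A) = 5*((A + 7) + A) = 5*((7 + A) + A) = 5*(7 + 2*A) = 35 + 10*A)
g(f, S) = 1320 + S
J(-211, 334)/g(406, y(m(-2))) + I(-2145) = (-8 + 334)/(1320 + (35 + 10*(-2))) + 339 = 326/(1320 + (35 - 20)) + 339 = 326/(1320 + 15) + 339 = 326/1335 + 339 = 452891/1335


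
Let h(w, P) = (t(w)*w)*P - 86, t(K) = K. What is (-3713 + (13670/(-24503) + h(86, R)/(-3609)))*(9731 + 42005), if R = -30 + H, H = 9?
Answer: -16792834944938600/88431327 ≈ -1.8990e+8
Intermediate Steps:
R = -21 (R = -30 + 9 = -21)
h(w, P) = -86 + P*w² (h(w, P) = (w*w)*P - 86 = w²*P - 86 = P*w² - 86 = -86 + P*w²)
(-3713 + (13670/(-24503) + h(86, R)/(-3609)))*(9731 + 42005) = (-3713 + (13670/(-24503) + (-86 - 21*86²)/(-3609)))*(9731 + 42005) = (-3713 + (13670*(-1/24503) + (-86 - 21*7396)*(-1/3609)))*51736 = (-3713 + (-13670/24503 + (-86 - 155316)*(-1/3609)))*51736 = (-3713 + (-13670/24503 - 155402*(-1/3609)))*51736 = (-3713 + (-13670/24503 + 155402/3609))*51736 = (-3713 + 3758480176/88431327)*51736 = -324587036975/88431327*51736 = -16792834944938600/88431327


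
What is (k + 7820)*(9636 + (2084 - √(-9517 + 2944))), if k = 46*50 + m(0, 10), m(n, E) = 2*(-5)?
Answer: 118489200 - 10110*I*√6573 ≈ 1.1849e+8 - 8.1966e+5*I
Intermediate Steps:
m(n, E) = -10
k = 2290 (k = 46*50 - 10 = 2300 - 10 = 2290)
(k + 7820)*(9636 + (2084 - √(-9517 + 2944))) = (2290 + 7820)*(9636 + (2084 - √(-9517 + 2944))) = 10110*(9636 + (2084 - √(-6573))) = 10110*(9636 + (2084 - I*√6573)) = 10110*(11720 - I*√6573) = 118489200 - 10110*I*√6573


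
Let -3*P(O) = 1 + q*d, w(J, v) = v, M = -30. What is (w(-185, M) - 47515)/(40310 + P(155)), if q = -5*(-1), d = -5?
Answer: -47545/40318 ≈ -1.1793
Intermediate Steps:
q = 5
P(O) = 8 (P(O) = -(1 + 5*(-5))/3 = -(1 - 25)/3 = -1/3*(-24) = 8)
(w(-185, M) - 47515)/(40310 + P(155)) = (-30 - 47515)/(40310 + 8) = -47545/40318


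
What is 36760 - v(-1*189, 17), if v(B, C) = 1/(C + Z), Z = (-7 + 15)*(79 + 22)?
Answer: 30326999/825 ≈ 36760.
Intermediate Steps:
Z = 808 (Z = 8*101 = 808)
v(B, C) = 1/(808 + C) (v(B, C) = 1/(C + 808) = 1/(808 + C))
36760 - v(-1*189, 17) = 36760 - 1/(808 + 17) = 36760 - 1/825 = 30326999/825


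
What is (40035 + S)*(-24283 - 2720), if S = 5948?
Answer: -1241678949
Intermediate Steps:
(40035 + S)*(-24283 - 2720) = (40035 + 5948)*(-24283 - 2720) = 45983*(-27003) = -1241678949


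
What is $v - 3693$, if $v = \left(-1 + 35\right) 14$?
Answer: $-3217$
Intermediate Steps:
$v = 476$ ($v = 34 \cdot 14 = 476$)
$v - 3693 = 476 - 3693 = -3217$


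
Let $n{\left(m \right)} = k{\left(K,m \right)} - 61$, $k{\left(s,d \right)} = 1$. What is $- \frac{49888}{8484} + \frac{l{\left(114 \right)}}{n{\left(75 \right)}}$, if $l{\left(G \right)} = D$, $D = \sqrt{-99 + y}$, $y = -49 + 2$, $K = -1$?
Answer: $- \frac{12472}{2121} - \frac{i \sqrt{146}}{60} \approx -5.8802 - 0.20138 i$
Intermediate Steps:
$y = -47$
$D = i \sqrt{146}$ ($D = \sqrt{-99 - 47} = \sqrt{-146} = i \sqrt{146} \approx 12.083 i$)
$l{\left(G \right)} = i \sqrt{146}$
$n{\left(m \right)} = -60$ ($n{\left(m \right)} = 1 - 61 = -60$)
$- \frac{49888}{8484} + \frac{l{\left(114 \right)}}{n{\left(75 \right)}} = - \frac{49888}{8484} + \frac{i \sqrt{146}}{-60} = \left(-49888\right) \frac{1}{8484} + i \sqrt{146} \left(- \frac{1}{60}\right) = - \frac{12472}{2121} - \frac{i \sqrt{146}}{60}$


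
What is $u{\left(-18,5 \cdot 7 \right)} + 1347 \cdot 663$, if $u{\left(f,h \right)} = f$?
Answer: $893043$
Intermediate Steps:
$u{\left(-18,5 \cdot 7 \right)} + 1347 \cdot 663 = -18 + 1347 \cdot 663 = -18 + 893061 = 893043$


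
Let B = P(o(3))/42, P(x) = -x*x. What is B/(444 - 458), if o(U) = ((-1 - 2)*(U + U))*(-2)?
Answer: 108/49 ≈ 2.2041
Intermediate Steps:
o(U) = 12*U (o(U) = -6*U*(-2) = 12*U)
P(x) = -x**2
B = -216/7 (B = -(12*3)**2/42 = -1*36**2*(1/42) = -1*1296*(1/42) = -1296*1/42 = -216/7 ≈ -30.857)
B/(444 - 458) = -216/7/(444 - 458) = -216/7/(-14) = -1/14*(-216/7) = 108/49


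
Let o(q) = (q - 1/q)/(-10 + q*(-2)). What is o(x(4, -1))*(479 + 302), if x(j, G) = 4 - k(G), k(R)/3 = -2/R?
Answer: 781/4 ≈ 195.25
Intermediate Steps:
k(R) = -6/R (k(R) = 3*(-2/R) = -6/R)
x(j, G) = 4 + 6/G (x(j, G) = 4 - (-6)/G = 4 + 6/G)
o(q) = (q - 1/q)/(-10 - 2*q)
o(x(4, -1))*(479 + 302) = ((1 - (4 + 6/(-1))²)/(2*(4 + 6/(-1))*(5 + (4 + 6/(-1)))))*(479 + 302) = ((1 - (4 + 6*(-1))²)/(2*(4 + 6*(-1))*(5 + (4 + 6*(-1)))))*781 = ((1 - (4 - 6)²)/(2*(4 - 6)*(5 + (4 - 6))))*781 = ((½)*(1 - 1*(-2)²)/(-2*(5 - 2)))*781 = ((½)*(-½)*(1 - 1*4)/3)*781 = ((½)*(-½)*(⅓)*(1 - 4))*781 = ((½)*(-½)*(⅓)*(-3))*781 = (¼)*781 = 781/4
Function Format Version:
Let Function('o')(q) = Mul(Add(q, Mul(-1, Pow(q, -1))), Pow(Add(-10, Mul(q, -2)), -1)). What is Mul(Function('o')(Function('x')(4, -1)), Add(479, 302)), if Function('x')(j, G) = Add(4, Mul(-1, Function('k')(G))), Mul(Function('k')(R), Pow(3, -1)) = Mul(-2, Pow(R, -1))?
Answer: Rational(781, 4) ≈ 195.25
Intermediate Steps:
Function('k')(R) = Mul(-6, Pow(R, -1)) (Function('k')(R) = Mul(3, Mul(-2, Pow(R, -1))) = Mul(-6, Pow(R, -1)))
Function('x')(j, G) = Add(4, Mul(6, Pow(G, -1))) (Function('x')(j, G) = Add(4, Mul(-1, Mul(-6, Pow(G, -1)))) = Add(4, Mul(6, Pow(G, -1))))
Function('o')(q) = Mul(Pow(Add(-10, Mul(-2, q)), -1), Add(q, Mul(-1, Pow(q, -1)))) (Function('o')(q) = Mul(Add(q, Mul(-1, Pow(q, -1))), Pow(Add(-10, Mul(-2, q)), -1)) = Mul(Pow(Add(-10, Mul(-2, q)), -1), Add(q, Mul(-1, Pow(q, -1)))))
Mul(Function('o')(Function('x')(4, -1)), Add(479, 302)) = Mul(Mul(Rational(1, 2), Pow(Add(4, Mul(6, Pow(-1, -1))), -1), Pow(Add(5, Add(4, Mul(6, Pow(-1, -1)))), -1), Add(1, Mul(-1, Pow(Add(4, Mul(6, Pow(-1, -1))), 2)))), Add(479, 302)) = Mul(Mul(Rational(1, 2), Pow(Add(4, Mul(6, -1)), -1), Pow(Add(5, Add(4, Mul(6, -1))), -1), Add(1, Mul(-1, Pow(Add(4, Mul(6, -1)), 2)))), 781) = Mul(Mul(Rational(1, 2), Pow(Add(4, -6), -1), Pow(Add(5, Add(4, -6)), -1), Add(1, Mul(-1, Pow(Add(4, -6), 2)))), 781) = Mul(Mul(Rational(1, 2), Pow(-2, -1), Pow(Add(5, -2), -1), Add(1, Mul(-1, Pow(-2, 2)))), 781) = Mul(Mul(Rational(1, 2), Rational(-1, 2), Pow(3, -1), Add(1, Mul(-1, 4))), 781) = Mul(Mul(Rational(1, 2), Rational(-1, 2), Rational(1, 3), Add(1, -4)), 781) = Mul(Mul(Rational(1, 2), Rational(-1, 2), Rational(1, 3), -3), 781) = Mul(Rational(1, 4), 781) = Rational(781, 4)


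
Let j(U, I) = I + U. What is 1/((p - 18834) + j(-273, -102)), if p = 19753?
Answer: 1/544 ≈ 0.0018382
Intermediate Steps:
1/((p - 18834) + j(-273, -102)) = 1/((19753 - 18834) + (-102 - 273)) = 1/(919 - 375) = 1/544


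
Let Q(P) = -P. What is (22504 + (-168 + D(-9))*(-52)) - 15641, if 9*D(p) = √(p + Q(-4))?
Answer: 15599 - 52*I*√5/9 ≈ 15599.0 - 12.92*I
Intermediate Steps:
D(p) = √(4 + p)/9 (D(p) = √(p - 1*(-4))/9 = √(p + 4)/9 = √(4 + p)/9)
(22504 + (-168 + D(-9))*(-52)) - 15641 = (22504 + (-168 + √(4 - 9)/9)*(-52)) - 15641 = (22504 + (-168 + √(-5)/9)*(-52)) - 15641 = (22504 + (-168 + (I*√5)/9)*(-52)) - 15641 = (22504 + (-168 + I*√5/9)*(-52)) - 15641 = (22504 + (8736 - 52*I*√5/9)) - 15641 = (31240 - 52*I*√5/9) - 15641 = 15599 - 52*I*√5/9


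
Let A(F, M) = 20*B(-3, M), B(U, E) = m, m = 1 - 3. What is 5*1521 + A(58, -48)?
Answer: 7565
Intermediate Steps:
m = -2
B(U, E) = -2
A(F, M) = -40 (A(F, M) = 20*(-2) = -40)
5*1521 + A(58, -48) = 5*1521 - 40 = 7605 - 40 = 7565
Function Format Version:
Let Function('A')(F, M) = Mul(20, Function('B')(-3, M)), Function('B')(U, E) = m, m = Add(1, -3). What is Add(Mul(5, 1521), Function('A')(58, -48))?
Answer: 7565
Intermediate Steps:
m = -2
Function('B')(U, E) = -2
Function('A')(F, M) = -40 (Function('A')(F, M) = Mul(20, -2) = -40)
Add(Mul(5, 1521), Function('A')(58, -48)) = Add(Mul(5, 1521), -40) = Add(7605, -40) = 7565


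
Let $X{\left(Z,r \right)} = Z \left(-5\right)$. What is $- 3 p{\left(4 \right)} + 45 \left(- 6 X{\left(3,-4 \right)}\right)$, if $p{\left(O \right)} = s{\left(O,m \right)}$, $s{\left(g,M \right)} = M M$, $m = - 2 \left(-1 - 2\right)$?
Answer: $3942$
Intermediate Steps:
$m = 6$ ($m = \left(-2\right) \left(-3\right) = 6$)
$X{\left(Z,r \right)} = - 5 Z$
$s{\left(g,M \right)} = M^{2}$
$p{\left(O \right)} = 36$ ($p{\left(O \right)} = 6^{2} = 36$)
$- 3 p{\left(4 \right)} + 45 \left(- 6 X{\left(3,-4 \right)}\right) = \left(-3\right) 36 + 45 \left(- 6 \left(\left(-5\right) 3\right)\right) = -108 + 45 \left(\left(-6\right) \left(-15\right)\right) = -108 + 45 \cdot 90 = -108 + 4050 = 3942$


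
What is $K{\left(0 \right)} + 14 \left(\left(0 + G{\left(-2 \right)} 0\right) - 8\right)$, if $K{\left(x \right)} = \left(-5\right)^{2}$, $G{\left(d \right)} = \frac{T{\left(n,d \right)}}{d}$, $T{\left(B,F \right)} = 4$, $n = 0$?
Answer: $-87$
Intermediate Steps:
$G{\left(d \right)} = \frac{4}{d}$
$K{\left(x \right)} = 25$
$K{\left(0 \right)} + 14 \left(\left(0 + G{\left(-2 \right)} 0\right) - 8\right) = 25 + 14 \left(\left(0 + \frac{4}{-2} \cdot 0\right) - 8\right) = 25 + 14 \left(\left(0 + 4 \left(- \frac{1}{2}\right) 0\right) - 8\right) = 25 + 14 \left(\left(0 - 0\right) - 8\right) = 25 + 14 \left(\left(0 + 0\right) - 8\right) = 25 + 14 \left(0 - 8\right) = 25 + 14 \left(-8\right) = 25 - 112 = -87$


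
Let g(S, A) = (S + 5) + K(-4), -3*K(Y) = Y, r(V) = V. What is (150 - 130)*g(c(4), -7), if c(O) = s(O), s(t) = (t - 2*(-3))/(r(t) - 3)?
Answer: 980/3 ≈ 326.67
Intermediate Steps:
s(t) = (6 + t)/(-3 + t) (s(t) = (t - 2*(-3))/(t - 3) = (t + 6)/(-3 + t) = (6 + t)/(-3 + t))
K(Y) = -Y/3
c(O) = (6 + O)/(-3 + O)
g(S, A) = 19/3 + S (g(S, A) = (S + 5) - ⅓*(-4) = (5 + S) + 4/3 = 19/3 + S)
(150 - 130)*g(c(4), -7) = (150 - 130)*(19/3 + (6 + 4)/(-3 + 4)) = 20*(19/3 + 10/1) = 20*(19/3 + 1*10) = 20*(19/3 + 10) = 20*(49/3) = 980/3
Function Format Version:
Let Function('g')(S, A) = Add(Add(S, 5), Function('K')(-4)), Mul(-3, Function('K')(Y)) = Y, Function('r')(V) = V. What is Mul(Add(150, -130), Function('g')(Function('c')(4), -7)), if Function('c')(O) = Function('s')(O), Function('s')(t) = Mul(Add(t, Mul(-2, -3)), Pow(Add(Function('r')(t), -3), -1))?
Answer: Rational(980, 3) ≈ 326.67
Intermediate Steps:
Function('s')(t) = Mul(Pow(Add(-3, t), -1), Add(6, t)) (Function('s')(t) = Mul(Add(t, Mul(-2, -3)), Pow(Add(t, -3), -1)) = Mul(Add(t, 6), Pow(Add(-3, t), -1)) = Mul(Add(6, t), Pow(Add(-3, t), -1)) = Mul(Pow(Add(-3, t), -1), Add(6, t)))
Function('K')(Y) = Mul(Rational(-1, 3), Y)
Function('c')(O) = Mul(Pow(Add(-3, O), -1), Add(6, O))
Function('g')(S, A) = Add(Rational(19, 3), S) (Function('g')(S, A) = Add(Add(S, 5), Mul(Rational(-1, 3), -4)) = Add(Add(5, S), Rational(4, 3)) = Add(Rational(19, 3), S))
Mul(Add(150, -130), Function('g')(Function('c')(4), -7)) = Mul(Add(150, -130), Add(Rational(19, 3), Mul(Pow(Add(-3, 4), -1), Add(6, 4)))) = Mul(20, Add(Rational(19, 3), Mul(Pow(1, -1), 10))) = Mul(20, Add(Rational(19, 3), Mul(1, 10))) = Mul(20, Add(Rational(19, 3), 10)) = Mul(20, Rational(49, 3)) = Rational(980, 3)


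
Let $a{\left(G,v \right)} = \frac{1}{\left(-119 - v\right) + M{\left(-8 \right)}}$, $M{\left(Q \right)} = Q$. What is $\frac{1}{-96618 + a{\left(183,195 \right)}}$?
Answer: $- \frac{322}{31110997} \approx -1.035 \cdot 10^{-5}$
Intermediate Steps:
$a{\left(G,v \right)} = \frac{1}{-127 - v}$ ($a{\left(G,v \right)} = \frac{1}{\left(-119 - v\right) - 8} = \frac{1}{-127 - v}$)
$\frac{1}{-96618 + a{\left(183,195 \right)}} = \frac{1}{-96618 - \frac{1}{127 + 195}} = \frac{1}{-96618 - \frac{1}{322}} = \frac{1}{- \frac{31110997}{322}} = - \frac{322}{31110997}$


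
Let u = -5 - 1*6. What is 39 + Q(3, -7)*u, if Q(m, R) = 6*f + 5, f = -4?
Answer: 248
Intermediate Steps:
u = -11 (u = -5 - 6 = -11)
Q(m, R) = -19 (Q(m, R) = 6*(-4) + 5 = -24 + 5 = -19)
39 + Q(3, -7)*u = 39 - 19*(-11) = 39 + 209 = 248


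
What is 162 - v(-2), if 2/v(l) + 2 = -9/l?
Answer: 806/5 ≈ 161.20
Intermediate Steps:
v(l) = 2/(-2 - 9/l)
162 - v(-2) = 162 - (-2)*(-2)/(9 + 2*(-2)) = 162 - (-2)*(-2)/(9 - 4) = 162 - (-2)*(-2)/5 = 162 - 1*⅘ = 162 - ⅘ = 806/5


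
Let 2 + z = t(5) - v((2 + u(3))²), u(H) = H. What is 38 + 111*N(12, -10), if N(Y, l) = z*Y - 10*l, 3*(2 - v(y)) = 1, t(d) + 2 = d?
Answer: 10250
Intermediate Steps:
t(d) = -2 + d
v(y) = 5/3 (v(y) = 2 - ⅓*1 = 2 - ⅓ = 5/3)
z = -⅔ (z = -2 + ((-2 + 5) - 1*5/3) = -2 + (3 - 5/3) = -2 + 4/3 = -⅔ ≈ -0.66667)
N(Y, l) = -10*l - 2*Y/3 (N(Y, l) = -2*Y/3 - 10*l = -10*l - 2*Y/3)
38 + 111*N(12, -10) = 38 + 111*(-10*(-10) - ⅔*12) = 38 + 111*(100 - 8) = 38 + 111*92 = 38 + 10212 = 10250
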